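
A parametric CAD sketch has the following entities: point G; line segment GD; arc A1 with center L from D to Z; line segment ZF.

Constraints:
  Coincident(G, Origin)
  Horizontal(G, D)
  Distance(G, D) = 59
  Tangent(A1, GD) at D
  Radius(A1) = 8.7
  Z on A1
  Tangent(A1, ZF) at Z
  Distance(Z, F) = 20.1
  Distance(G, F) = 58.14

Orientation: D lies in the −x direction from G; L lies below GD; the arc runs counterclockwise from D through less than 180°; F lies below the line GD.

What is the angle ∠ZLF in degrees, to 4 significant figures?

66.60°

Checks: |LZ| = 8.700 ✓; ∠(LZ, ZF) = 90.00° ✓; |ZF| = 20.10 ✓; |GF| = 58.14 ✓.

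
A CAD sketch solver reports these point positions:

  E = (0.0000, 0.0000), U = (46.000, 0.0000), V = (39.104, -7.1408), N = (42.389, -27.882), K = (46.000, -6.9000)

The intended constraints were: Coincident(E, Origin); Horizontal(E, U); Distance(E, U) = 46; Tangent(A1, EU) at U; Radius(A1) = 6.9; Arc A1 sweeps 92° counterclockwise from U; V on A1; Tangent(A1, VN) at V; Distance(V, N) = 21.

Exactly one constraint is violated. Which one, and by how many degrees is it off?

Tangent(A1, VN) at V — off by 7.00°.

E = (0.00, 0.00) ✓; E.y = 0.00, U.y = 0.00 ✓; |EU| = 46.00 ✓; ∠(KU, UE) = 90.00° ✓; |KU| = 6.900 ✓; bearing(K→V) − bearing(K→U) = 92.00° ✓; |KV| = 6.900 ✓; ∠(KV, VN) = 83.00° ✗; |VN| = 21.00 ✓.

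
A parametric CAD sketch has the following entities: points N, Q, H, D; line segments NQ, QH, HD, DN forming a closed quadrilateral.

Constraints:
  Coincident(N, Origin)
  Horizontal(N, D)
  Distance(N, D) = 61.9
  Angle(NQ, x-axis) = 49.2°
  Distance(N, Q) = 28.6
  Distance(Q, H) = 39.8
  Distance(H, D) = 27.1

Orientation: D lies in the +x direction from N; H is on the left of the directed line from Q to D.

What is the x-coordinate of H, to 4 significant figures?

58.15

Checks: N.y = 0.00, D.y = 0.00 ✓; |QH| = 39.80 ✓; |HD| = 27.10 ✓.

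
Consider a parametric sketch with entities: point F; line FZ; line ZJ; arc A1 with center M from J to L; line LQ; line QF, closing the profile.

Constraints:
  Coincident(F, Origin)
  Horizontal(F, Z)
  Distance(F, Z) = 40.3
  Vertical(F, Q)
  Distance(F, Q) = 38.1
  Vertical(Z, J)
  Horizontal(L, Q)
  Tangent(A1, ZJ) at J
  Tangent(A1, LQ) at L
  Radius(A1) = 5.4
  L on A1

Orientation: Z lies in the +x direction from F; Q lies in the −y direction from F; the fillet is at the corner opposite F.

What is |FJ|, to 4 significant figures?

51.90

The virtual corner opposite F is at (40.30, -38.10). A1 meets ZJ tangentially, so MJ is at right angles to ZJ and tangency of A1 to LQ means the radius ML is perpendicular to LQ, with radius 5.4, so the center M sits 5.4 in from both sides at M = (34.90, -32.70). That places the tangent points at J = (40.30, -32.70) on ZJ and L = (34.90, -38.10) on LQ. Then |FJ| = |J − F| = 51.90.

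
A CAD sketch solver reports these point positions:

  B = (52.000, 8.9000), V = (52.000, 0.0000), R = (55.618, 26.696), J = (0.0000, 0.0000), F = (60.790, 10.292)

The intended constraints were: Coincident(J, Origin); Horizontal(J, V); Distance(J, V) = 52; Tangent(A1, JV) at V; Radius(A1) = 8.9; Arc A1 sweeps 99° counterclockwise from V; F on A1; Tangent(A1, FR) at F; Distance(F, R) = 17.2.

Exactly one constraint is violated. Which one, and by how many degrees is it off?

Tangent(A1, FR) at F — off by 8.50°.

J = (0.00, 0.00) ✓; J.y = 0.00, V.y = 0.00 ✓; |JV| = 52.00 ✓; ∠(BV, VJ) = 90.00° ✓; |BV| = 8.900 ✓; bearing(B→F) − bearing(B→V) = 99.00° ✓; |BF| = 8.900 ✓; ∠(BF, FR) = 81.50° ✗; |FR| = 17.20 ✓.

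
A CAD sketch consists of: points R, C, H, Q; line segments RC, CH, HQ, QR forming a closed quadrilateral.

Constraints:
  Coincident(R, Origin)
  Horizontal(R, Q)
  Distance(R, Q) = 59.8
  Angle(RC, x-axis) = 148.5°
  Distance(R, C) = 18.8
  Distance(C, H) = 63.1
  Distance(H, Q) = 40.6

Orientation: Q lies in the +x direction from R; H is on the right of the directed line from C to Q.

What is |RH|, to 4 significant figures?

44.55

Checks: R.y = 0.00, Q.y = 0.00 ✓; |CH| = 63.10 ✓; |HQ| = 40.60 ✓.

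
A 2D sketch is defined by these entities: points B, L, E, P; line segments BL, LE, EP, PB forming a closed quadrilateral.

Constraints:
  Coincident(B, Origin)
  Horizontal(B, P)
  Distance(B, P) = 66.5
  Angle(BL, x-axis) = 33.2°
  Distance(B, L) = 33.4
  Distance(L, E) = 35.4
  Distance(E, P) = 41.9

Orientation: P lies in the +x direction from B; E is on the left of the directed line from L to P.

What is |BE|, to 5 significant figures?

68.719

Checks: |LE| = 35.40 ✓; |EP| = 41.90 ✓.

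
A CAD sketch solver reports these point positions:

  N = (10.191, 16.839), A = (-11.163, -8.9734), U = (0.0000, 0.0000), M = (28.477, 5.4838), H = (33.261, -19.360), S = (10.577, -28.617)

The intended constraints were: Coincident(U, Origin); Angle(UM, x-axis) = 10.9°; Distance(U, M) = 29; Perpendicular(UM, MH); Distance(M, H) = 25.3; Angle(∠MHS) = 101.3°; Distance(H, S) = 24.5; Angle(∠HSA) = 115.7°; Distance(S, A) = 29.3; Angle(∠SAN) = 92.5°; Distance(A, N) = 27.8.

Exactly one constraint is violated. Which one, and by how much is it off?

Distance(A, N) = 27.8 — off by 5.70.

U = (0.00, 0.00) ✓; UM at 10.90° ✓; |UM| = 29.00 ✓; ∠(UM, MH) = 90.00° ✓; |MH| = 25.30 ✓; ∠MHS = 101.3° ✓; |HS| = 24.50 ✓; ∠HSA = 115.7° ✓; |SA| = 29.30 ✓; ∠SAN = 92.50° ✓; |AN| = 33.50 ✗.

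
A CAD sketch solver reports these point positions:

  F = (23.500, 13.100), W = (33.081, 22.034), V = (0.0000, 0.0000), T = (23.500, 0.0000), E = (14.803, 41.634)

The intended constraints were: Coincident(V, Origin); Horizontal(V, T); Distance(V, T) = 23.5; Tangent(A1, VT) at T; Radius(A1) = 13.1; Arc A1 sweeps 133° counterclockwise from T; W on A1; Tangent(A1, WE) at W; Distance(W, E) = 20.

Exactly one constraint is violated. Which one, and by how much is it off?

Distance(W, E) = 20 — off by 6.80.

V = (0.00, 0.00) ✓; V.y = 0.00, T.y = 0.00 ✓; |VT| = 23.50 ✓; ∠(FT, TV) = 90.00° ✓; |FT| = 13.10 ✓; bearing(F→W) − bearing(F→T) = 133.0° ✓; |FW| = 13.10 ✓; ∠(FW, WE) = 90.00° ✓; |WE| = 26.80 ✗.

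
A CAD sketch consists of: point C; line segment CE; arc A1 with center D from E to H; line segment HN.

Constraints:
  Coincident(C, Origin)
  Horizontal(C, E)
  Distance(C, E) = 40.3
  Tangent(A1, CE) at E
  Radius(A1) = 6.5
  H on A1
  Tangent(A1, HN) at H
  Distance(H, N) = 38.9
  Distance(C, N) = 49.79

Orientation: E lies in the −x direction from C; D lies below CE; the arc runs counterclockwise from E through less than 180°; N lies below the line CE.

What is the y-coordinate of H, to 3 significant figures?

-9.94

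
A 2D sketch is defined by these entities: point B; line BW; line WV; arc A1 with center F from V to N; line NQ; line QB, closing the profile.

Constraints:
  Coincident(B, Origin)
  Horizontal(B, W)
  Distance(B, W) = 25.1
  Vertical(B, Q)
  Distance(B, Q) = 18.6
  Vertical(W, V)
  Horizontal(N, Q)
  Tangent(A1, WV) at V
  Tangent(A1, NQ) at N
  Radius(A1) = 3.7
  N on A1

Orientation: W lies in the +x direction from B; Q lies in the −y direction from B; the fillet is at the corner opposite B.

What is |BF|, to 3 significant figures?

26.1

BQ is vertical with |BQ| = 18.6 and Q on the −y side, so Q = (0.00, -18.6). The virtual corner opposite B is at (25.1, -18.6). Tangency of A1 to WV means the radius FV is perpendicular to WV and the tangent condition forces FN to be normal to NQ, with radius 3.7, so the center F sits 3.7 in from both sides at F = (21.4, -14.9). Then |BF| = |F − B| = 26.1.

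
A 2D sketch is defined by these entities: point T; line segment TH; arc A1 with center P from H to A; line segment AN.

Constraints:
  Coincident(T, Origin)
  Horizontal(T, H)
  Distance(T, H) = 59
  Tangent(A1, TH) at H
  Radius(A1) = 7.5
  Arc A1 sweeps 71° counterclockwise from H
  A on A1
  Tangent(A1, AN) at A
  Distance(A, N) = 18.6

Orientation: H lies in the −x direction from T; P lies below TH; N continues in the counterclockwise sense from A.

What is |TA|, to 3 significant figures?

66.3

T is at the origin; TH is horizontal with |TH| = 59.0 and H on the −x side, so H = (-59.0, 0.00). Tangency of A1 to TH means the radius PH is perpendicular to TH, so P = H + (0, -7.5) = (-59.0, -7.50). On A1, H sits at bearing 90° from P; a 71° counterclockwise sweep puts A at bearing 161°, so A = P + 7.5·(cos 161°, sin 161°) = (-66.1, -5.06). Then |TA| = |A − T| = 66.3.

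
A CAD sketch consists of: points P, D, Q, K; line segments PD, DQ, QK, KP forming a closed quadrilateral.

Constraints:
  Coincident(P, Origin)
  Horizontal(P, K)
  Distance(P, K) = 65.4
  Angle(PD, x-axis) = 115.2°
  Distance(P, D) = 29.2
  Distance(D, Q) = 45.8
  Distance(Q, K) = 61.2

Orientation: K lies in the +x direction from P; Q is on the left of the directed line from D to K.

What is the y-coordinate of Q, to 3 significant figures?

48.3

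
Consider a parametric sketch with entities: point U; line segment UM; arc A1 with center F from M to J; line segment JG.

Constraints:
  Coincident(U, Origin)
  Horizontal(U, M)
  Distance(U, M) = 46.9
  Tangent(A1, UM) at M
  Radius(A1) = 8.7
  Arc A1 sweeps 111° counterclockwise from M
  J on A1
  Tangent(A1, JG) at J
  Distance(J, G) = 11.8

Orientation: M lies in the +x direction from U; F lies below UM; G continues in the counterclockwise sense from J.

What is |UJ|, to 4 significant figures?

40.54

The tangent condition forces FM to be normal to UM, so F = M + (0, -8.7) = (46.90, -8.700). On A1, M sits at bearing 90° from F; a 111° counterclockwise sweep puts J at bearing 201°, so J = F + 8.7·(cos 201°, sin 201°) = (38.78, -11.82). Then |UJ| = |J − U| = 40.54.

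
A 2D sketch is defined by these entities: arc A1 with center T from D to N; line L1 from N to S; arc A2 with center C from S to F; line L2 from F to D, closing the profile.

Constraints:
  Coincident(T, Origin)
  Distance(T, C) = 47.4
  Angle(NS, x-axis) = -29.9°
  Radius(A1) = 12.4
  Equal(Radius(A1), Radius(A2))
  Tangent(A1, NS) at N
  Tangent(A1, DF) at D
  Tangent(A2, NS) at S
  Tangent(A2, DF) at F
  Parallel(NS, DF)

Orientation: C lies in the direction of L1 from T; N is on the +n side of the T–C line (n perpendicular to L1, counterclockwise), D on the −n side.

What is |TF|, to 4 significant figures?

49.00

Tangency of A1 to both parallel lines with radius 12.4 puts N and D at T ± 12.4·n: N = (6.181, 10.75), D = (-6.181, -10.75). Equal radii place S and F the same way about C: S = C + 12.4·n = (47.27, -12.88), F = C − 12.4·n = (34.91, -34.38). Then |TF| = |F − T| = 49.00.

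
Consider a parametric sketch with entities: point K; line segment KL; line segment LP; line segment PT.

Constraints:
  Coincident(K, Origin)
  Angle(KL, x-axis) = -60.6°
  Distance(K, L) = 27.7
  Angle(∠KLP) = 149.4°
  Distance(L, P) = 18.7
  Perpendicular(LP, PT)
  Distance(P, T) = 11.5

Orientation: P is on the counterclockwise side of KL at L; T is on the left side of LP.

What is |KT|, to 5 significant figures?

42.622

K is at the origin; KL runs at -60.6° with length 27.7, so L = 27.7·(cos -60.6°, sin -60.6°) = (13.598, -24.133). ∠KLP = 149.4°, so LP runs at -60.6° + (180° − 149.4°) = -30.000° from the x-axis; with |LP| = 18.7, P = L + 18.7·(cos -30.000°, sin -30.000°) = (29.793, -33.483). The perpendicularity gives PT at right angles to LP; with |PT| = 11.5 on the left of LP, T = P + 11.5·(0.50000, 0.86603) = (35.543, -23.523). Then |KT| = |T − K| = 42.622.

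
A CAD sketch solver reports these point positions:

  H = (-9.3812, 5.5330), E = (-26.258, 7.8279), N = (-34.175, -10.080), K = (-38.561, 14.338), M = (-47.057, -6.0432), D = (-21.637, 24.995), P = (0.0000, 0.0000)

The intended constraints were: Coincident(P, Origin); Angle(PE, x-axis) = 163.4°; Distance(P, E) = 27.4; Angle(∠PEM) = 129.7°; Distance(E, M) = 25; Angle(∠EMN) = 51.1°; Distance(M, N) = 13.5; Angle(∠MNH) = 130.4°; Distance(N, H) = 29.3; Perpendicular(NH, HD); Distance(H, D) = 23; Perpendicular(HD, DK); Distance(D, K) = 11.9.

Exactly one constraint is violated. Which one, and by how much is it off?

Distance(D, K) = 11.9 — off by 8.10.

P = (0.00, 0.00) ✓; PE at 163.4° ✓; |PE| = 27.40 ✓; ∠PEM = 129.7° ✓; |EM| = 25.00 ✓; ∠EMN = 51.10° ✓; |MN| = 13.50 ✓; ∠MNH = 130.4° ✓; |NH| = 29.30 ✓; ∠(NH, HD) = 90.00° ✓; |HD| = 23.00 ✓; ∠(HD, DK) = 90.00° ✓; |DK| = 20.00 ✗.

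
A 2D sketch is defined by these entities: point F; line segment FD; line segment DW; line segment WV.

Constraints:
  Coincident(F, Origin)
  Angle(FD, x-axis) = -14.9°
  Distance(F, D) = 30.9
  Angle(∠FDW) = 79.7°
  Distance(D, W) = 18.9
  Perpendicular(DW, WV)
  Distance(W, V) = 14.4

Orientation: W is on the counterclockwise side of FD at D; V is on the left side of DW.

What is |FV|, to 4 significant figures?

20.86

∠FDW = 79.7°, so DW runs at -14.9° + (180° − 79.7°) = 85.40° from the x-axis; with |DW| = 18.9, W = D + 18.9·(cos 85.40°, sin 85.40°) = (31.38, 10.89). DW is perpendicular to WV; with |WV| = 14.4 on the left of DW, V = W + 14.4·(-0.9968, 0.08020) = (17.02, 12.05). Then |FV| = |V − F| = 20.86.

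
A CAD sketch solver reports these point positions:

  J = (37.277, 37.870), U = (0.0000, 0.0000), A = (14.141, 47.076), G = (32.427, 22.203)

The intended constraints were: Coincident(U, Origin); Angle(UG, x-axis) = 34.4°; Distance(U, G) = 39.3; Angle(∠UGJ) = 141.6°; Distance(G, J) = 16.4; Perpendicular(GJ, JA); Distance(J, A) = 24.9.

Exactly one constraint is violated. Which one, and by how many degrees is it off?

Perpendicular(GJ, JA) — off by 4.50°.

U = (0.00, 0.00) ✓; UG at 34.40° ✓; |UG| = 39.30 ✓; ∠UGJ = 141.6° ✓; |GJ| = 16.40 ✓; ∠(GJ, JA) = 85.50° ✗; |JA| = 24.90 ✓.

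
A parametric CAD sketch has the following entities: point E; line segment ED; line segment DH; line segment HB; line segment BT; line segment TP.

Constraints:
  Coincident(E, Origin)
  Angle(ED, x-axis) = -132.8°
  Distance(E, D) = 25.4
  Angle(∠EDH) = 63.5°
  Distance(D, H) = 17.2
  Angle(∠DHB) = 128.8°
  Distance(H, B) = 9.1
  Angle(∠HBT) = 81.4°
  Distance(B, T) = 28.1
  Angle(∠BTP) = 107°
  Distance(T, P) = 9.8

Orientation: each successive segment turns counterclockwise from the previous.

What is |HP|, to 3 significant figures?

29.6

∠HBT = 81.4° gives BT at 134° from the x-axis; with |BT| = 28.1, T = (-12.6, 2.13). ∠BTP = 107.0° gives TP at -154° from the x-axis; with |TP| = 9.8, P = (-21.4, -2.25). Then |HP| = |P − H| = 29.6.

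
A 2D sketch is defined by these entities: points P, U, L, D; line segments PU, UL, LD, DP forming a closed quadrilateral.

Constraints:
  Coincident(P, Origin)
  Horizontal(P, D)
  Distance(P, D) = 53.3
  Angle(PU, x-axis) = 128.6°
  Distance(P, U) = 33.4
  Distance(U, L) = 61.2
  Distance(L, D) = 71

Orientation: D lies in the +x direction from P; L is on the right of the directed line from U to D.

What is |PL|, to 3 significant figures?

35.1

P is at the origin; PD is horizontal with |PD| = 53.3 and D in +x, so D = (53.3, 0). PU runs at 128.6° with |PU| = 33.4, so U = (-20.8, 26.1). L is determined by |UL| = 61.2 and |LD| = 71.0 together: it lies at the intersection of circle(U, 61.2) and circle(D, 71.0). With |UD| = 78.6, the foot of the radical line on UD is 31.1 from U and the perpendicular offset is √(61.2² − 31.1²) = 52.7. Taking the right-of-UD solution: L = (-9.06, -34.0).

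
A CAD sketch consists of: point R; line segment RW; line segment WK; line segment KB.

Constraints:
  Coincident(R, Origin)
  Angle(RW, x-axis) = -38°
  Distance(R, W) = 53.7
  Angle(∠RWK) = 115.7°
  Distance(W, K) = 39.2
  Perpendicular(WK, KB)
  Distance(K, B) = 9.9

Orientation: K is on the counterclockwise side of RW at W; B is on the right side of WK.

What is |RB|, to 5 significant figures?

85.453

∠RWK = 115.7°, so WK runs at -38.0° + (180° − 115.7°) = 26.300° from the x-axis; with |WK| = 39.2, K = W + 39.2·(cos 26.300°, sin 26.300°) = (77.458, -15.693). WK is perpendicular to KB; with |KB| = 9.9 on the right of WK, B = K + 9.9·(0.44307, -0.89649) = (81.845, -24.568). Then |RB| = |B − R| = 85.453.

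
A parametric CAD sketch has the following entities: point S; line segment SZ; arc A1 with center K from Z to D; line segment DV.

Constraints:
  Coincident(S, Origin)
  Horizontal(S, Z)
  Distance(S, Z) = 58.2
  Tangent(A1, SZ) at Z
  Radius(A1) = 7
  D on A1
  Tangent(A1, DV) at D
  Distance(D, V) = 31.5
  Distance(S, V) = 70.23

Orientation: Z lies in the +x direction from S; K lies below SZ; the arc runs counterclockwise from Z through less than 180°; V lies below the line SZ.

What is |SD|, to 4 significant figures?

52.07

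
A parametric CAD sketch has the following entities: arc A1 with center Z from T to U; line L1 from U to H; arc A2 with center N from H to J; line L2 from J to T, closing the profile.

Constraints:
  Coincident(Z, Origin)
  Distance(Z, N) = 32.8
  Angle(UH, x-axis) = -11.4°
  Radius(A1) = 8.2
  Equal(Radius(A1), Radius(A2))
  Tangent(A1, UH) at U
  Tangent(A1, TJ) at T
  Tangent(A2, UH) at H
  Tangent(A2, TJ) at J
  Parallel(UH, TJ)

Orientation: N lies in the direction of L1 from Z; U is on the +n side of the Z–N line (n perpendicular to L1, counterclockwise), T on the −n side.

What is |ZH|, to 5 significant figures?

33.809

Tangency of A1 to both parallel lines with radius 8.2 puts U and T at Z ± 8.2·n: U = (1.6208, 8.0382), T = (-1.6208, -8.0382). Equal radii place H and J the same way about N: H = N + 8.2·n = (33.774, 1.5551), J = N − 8.2·n = (30.532, -14.521). Then |ZH| = |H − Z| = 33.809.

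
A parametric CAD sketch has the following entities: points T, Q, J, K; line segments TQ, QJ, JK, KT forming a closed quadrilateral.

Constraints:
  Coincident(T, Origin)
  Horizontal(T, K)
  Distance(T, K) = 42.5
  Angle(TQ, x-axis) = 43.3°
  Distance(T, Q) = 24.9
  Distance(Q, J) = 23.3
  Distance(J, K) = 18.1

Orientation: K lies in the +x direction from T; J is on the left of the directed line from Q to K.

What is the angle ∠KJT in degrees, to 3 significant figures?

69.9°

Checks: |QJ| = 23.30 ✓; |JK| = 18.10 ✓.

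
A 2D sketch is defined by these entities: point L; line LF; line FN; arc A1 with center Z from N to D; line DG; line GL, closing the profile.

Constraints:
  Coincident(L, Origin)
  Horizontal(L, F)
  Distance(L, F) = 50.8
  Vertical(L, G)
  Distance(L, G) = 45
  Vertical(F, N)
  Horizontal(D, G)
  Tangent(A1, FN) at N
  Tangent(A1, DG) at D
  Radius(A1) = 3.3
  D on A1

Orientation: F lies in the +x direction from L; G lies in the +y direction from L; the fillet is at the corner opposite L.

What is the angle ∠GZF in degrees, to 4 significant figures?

98.50°

L is at the origin; L and F share the same y with |LF| = 50.8 and F on the +x side, so F = (50.80, 0.000). L and G share the same x with |LG| = 45.0 and G on the +y side, so G = (0.000, 45.00). The virtual corner opposite L is at (50.80, 45.00). The tangent condition forces ZN to be normal to FN and since A1 is tangent to DG there, ZD ⟂ DG, with radius 3.3, so the center Z sits 3.3 in from both sides at Z = (47.50, 41.70). Then cos ∠GZF = ZG·ZF / (|ZG||ZF|), giving 98.50°.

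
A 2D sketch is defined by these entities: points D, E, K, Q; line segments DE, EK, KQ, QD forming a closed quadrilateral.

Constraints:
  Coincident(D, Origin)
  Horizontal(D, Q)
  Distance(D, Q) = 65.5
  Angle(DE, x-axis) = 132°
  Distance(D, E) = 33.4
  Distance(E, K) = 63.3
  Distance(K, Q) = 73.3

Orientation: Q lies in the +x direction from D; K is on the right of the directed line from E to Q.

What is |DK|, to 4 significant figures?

34.16

Checks: |EK| = 63.30 ✓; |KQ| = 73.30 ✓.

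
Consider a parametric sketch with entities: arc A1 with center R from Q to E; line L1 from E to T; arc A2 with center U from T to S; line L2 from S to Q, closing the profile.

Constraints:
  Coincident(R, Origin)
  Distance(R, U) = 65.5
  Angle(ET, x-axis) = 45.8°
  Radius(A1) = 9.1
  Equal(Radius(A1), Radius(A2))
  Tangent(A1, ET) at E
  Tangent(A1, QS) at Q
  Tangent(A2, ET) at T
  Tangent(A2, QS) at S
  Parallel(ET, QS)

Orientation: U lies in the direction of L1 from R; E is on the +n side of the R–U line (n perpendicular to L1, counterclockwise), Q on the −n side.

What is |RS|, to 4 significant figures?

66.13

The slot axis is L1's direction at 45.8°, so u = (cos 45.8°, sin 45.8°) = (0.6972, 0.7169) and n = (−sin 45.8°, cos 45.8°) = (-0.7169, 0.6972). R is at the origin and U lies 65.5 along u from R, so U = 65.5·u = (45.66, 46.96). Tangency of A1 to both parallel lines with radius 9.1 puts E and Q at R ± 9.1·n: E = (-6.524, 6.344), Q = (6.524, -6.344). Equal radii place T and S the same way about U: T = U + 9.1·n = (39.14, 53.30), S = U − 9.1·n = (52.19, 40.61). Then |RS| = |S − R| = 66.13.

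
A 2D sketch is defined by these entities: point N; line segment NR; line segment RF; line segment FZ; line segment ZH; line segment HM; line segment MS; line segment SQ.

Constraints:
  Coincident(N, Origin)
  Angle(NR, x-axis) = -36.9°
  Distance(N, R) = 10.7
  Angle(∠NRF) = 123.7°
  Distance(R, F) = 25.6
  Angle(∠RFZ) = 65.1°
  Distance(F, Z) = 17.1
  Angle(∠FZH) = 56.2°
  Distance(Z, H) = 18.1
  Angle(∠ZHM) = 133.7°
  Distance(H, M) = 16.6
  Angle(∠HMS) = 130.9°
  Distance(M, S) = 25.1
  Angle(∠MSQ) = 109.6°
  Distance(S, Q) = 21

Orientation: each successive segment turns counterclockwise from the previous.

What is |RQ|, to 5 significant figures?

52.302

∠HMS = 130.9° gives MS at -6.5000° from the x-axis; with |MS| = 25.1, S = (51.345, -19.932). ∠MSQ = 109.6° gives SQ at 63.900° from the x-axis; with |SQ| = 21.0, Q = (60.584, -1.0735). Then |RQ| = |Q − R| = 52.302.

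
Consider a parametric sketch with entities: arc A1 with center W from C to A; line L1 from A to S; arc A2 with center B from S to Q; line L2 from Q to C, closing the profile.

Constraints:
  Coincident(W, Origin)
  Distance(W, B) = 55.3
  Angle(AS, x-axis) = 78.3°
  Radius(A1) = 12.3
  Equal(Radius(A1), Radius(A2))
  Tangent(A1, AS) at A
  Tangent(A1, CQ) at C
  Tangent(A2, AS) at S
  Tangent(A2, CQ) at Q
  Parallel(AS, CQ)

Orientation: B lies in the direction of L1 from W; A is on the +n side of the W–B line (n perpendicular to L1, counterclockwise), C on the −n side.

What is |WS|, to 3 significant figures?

56.7

The slot axis is L1's direction at 78.3°, so u = (cos 78.3°, sin 78.3°) = (0.203, 0.979) and n = (−sin 78.3°, cos 78.3°) = (-0.979, 0.203). W is at the origin and B lies 55.3 along u from W, so B = 55.3·u = (11.2, 54.2). Tangency of A1 to both parallel lines with radius 12.3 puts A and C at W ± 12.3·n: A = (-12.0, 2.49), C = (12.0, -2.49). Equal radii place S and Q the same way about B: S = B + 12.3·n = (-0.830, 56.6), Q = B − 12.3·n = (23.3, 51.7). Then |WS| = |S − W| = 56.7.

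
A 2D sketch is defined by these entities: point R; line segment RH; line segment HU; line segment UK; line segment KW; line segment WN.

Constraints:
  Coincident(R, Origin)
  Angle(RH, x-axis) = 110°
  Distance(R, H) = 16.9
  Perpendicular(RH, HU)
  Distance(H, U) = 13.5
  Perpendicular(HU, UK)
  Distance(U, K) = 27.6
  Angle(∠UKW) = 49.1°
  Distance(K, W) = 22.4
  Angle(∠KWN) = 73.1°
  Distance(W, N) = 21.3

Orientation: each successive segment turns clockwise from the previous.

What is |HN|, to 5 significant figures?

14.678

∠UKW = 49.1° gives KW at 159.10° from the x-axis; with |KW| = 22.4, W = (-4.5807, 2.5535). ∠KWN = 73.1° gives WN at 52.200° from the x-axis; with |WN| = 21.3, N = (8.4742, 19.384). Then |HN| = |N − H| = 14.678.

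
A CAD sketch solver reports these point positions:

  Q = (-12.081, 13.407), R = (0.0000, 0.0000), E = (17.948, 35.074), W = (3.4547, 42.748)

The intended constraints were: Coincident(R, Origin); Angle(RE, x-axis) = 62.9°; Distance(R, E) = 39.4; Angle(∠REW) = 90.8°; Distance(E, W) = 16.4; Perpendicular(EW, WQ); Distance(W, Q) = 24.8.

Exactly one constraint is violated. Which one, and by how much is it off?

Distance(W, Q) = 24.8 — off by 8.40.

R = (0.00, 0.00) ✓; RE at 62.90° ✓; |RE| = 39.40 ✓; ∠REW = 90.80° ✓; |EW| = 16.40 ✓; ∠(EW, WQ) = 90.00° ✓; |WQ| = 33.20 ✗.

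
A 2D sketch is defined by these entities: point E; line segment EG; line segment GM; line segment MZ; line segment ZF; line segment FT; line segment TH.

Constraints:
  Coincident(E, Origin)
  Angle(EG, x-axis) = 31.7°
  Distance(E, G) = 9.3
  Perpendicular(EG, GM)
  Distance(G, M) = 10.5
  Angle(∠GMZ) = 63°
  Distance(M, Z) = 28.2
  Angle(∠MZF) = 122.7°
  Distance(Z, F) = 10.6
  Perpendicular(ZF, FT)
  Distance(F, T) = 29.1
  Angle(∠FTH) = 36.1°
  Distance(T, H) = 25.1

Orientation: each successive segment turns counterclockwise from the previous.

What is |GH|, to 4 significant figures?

15.97

E is at the origin; EG runs at 31.7° with length 9.3, so G = (7.913, 4.887). The perpendicularity gives GM at right angles to EG, so GM runs at 121.7°; with |GM| = 10.5, M = (2.395, 13.82). ∠GMZ = 63.0° gives MZ at -121.3° from the x-axis; with |MZ| = 28.2, Z = (-12.26, -10.28). ∠MZF = 122.7° gives ZF at -64.00° from the x-axis; with |ZF| = 10.6, F = (-7.609, -19.80). ZF is perpendicular to FT, so FT runs at 26.00°; with |FT| = 29.1, T = (18.55, -7.046). ∠FTH = 36.1° gives TH at 169.9° from the x-axis; with |TH| = 25.1, H = (-6.165, -2.644). Then |GH| = |H − G| = 15.97.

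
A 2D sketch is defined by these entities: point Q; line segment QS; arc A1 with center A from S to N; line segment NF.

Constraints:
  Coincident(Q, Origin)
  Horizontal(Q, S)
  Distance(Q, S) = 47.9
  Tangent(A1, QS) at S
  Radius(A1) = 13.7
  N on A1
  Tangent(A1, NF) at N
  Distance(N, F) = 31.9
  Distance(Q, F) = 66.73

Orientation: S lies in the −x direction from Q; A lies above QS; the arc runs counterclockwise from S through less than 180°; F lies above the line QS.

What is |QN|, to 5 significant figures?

39.570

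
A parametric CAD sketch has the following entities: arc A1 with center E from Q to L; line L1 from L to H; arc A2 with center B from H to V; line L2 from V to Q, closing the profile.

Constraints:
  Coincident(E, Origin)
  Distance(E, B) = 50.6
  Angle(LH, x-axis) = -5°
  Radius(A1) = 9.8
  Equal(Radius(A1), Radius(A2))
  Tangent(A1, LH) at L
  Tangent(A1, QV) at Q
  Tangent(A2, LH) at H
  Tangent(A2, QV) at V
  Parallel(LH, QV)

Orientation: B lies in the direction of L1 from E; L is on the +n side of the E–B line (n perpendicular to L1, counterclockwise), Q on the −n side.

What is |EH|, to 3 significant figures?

51.5

The slot axis is L1's direction at -5.0°, so u = (cos -5.0°, sin -5.0°) = (0.996, -0.0872) and n = (−sin -5.0°, cos -5.0°) = (0.0872, 0.996). E is at the origin and B lies 50.6 along u from E, so B = 50.6·u = (50.4, -4.41). Tangency of A1 to both parallel lines with radius 9.8 puts L and Q at E ± 9.8·n: L = (0.854, 9.76), Q = (-0.854, -9.76). Equal radii place H and V the same way about B: H = B + 9.8·n = (51.3, 5.35), V = B − 9.8·n = (49.6, -14.2). Then |EH| = |H − E| = 51.5.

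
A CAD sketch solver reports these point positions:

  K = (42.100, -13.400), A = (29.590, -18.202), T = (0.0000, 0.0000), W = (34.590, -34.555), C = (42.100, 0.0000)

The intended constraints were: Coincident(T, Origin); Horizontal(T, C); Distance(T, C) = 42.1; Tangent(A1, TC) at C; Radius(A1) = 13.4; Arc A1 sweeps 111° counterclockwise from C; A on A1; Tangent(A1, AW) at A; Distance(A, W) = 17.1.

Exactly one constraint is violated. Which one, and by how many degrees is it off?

Tangent(A1, AW) at A — off by 4.00°.

T = (0.00, 0.00) ✓; T.y = 0.00, C.y = 0.00 ✓; |TC| = 42.10 ✓; ∠(KC, CT) = 90.00° ✓; |KC| = 13.40 ✓; bearing(K→A) − bearing(K→C) = 111.0° ✓; |KA| = 13.40 ✓; ∠(KA, AW) = 94.00° ✗; |AW| = 17.10 ✓.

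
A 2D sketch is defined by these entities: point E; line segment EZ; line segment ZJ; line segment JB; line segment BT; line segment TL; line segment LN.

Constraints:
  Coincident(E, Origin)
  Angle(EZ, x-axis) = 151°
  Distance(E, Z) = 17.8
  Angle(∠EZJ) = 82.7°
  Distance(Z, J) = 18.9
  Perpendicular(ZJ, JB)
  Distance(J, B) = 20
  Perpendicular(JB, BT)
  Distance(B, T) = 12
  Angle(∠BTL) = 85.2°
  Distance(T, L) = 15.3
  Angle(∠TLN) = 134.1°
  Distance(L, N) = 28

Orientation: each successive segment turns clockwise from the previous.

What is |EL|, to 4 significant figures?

14.19

JB is perpendicular to BT, so BT runs at -126.3°; with |BT| = 12.0, T = (4.635, 2.350). ∠BTL = 85.2° gives TL at 138.9° from the x-axis; with |TL| = 15.3, L = (-6.894, 12.41). Then |EL| = |L − E| = 14.19.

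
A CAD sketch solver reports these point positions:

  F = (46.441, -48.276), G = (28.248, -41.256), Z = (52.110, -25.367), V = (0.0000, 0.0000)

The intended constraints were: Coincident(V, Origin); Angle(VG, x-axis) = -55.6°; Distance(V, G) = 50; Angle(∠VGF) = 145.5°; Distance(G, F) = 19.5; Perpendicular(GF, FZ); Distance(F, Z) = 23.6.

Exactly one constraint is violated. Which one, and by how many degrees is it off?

Perpendicular(GF, FZ) — off by 7.20°.

V = (0.00, 0.00) ✓; VG at -55.60° ✓; |VG| = 50.00 ✓; ∠VGF = 145.5° ✓; |GF| = 19.50 ✓; ∠(GF, FZ) = 97.20° ✗; |FZ| = 23.60 ✓.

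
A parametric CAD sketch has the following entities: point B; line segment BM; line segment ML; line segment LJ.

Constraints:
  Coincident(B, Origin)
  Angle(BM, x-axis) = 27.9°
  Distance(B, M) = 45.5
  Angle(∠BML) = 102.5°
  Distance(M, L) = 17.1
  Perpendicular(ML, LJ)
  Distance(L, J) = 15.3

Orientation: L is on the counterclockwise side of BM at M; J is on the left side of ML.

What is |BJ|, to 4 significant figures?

39.68

B is at the origin; BM runs at 27.9° with length 45.5, so M = 45.5·(cos 27.9°, sin 27.9°) = (40.21, 21.29). ∠BML = 102.5°, so ML runs at 27.9° + (180° − 102.5°) = 105.4° from the x-axis; with |ML| = 17.1, L = M + 17.1·(cos 105.4°, sin 105.4°) = (35.67, 37.78). ML is perpendicular to LJ; with |LJ| = 15.3 on the left of ML, J = L + 15.3·(-0.9641, -0.2656) = (20.92, 33.71). Then |BJ| = |J − B| = 39.68.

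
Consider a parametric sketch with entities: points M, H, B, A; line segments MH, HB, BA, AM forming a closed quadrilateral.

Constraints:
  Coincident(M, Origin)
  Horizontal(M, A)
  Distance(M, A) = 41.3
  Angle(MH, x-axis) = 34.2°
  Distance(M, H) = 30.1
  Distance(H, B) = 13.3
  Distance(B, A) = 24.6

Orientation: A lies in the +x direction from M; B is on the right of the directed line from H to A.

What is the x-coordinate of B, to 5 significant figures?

17.422

Checks: |HB| = 13.30 ✓; |BA| = 24.60 ✓.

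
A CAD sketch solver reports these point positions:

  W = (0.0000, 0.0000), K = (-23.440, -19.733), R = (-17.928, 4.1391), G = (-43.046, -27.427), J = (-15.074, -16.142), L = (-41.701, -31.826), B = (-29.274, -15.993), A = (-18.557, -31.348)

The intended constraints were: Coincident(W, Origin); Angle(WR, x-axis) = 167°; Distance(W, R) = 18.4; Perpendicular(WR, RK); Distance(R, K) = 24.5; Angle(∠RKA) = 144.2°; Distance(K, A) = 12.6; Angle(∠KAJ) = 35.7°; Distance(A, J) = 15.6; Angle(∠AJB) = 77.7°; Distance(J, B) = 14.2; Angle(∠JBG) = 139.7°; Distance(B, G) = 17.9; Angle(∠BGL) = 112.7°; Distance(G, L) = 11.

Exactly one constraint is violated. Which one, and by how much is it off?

Distance(G, L) = 11 — off by 6.40.

W = (0.00, 0.00) ✓; WR at 167.0° ✓; |WR| = 18.40 ✓; ∠(WR, RK) = 90.00° ✓; |RK| = 24.50 ✓; ∠RKA = 144.2° ✓; |KA| = 12.60 ✓; ∠KAJ = 35.70° ✓; |AJ| = 15.60 ✓; ∠AJB = 77.70° ✓; |JB| = 14.20 ✓; ∠JBG = 139.7° ✓; |BG| = 17.90 ✓; ∠BGL = 112.7° ✓; |GL| = 4.600 ✗.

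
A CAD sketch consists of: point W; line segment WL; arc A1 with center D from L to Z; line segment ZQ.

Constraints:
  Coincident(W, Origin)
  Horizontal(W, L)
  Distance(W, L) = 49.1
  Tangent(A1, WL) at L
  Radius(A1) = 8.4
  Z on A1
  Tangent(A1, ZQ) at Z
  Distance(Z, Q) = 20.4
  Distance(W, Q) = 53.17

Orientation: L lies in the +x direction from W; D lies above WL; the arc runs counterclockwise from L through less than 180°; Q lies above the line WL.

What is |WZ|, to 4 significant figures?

57.48

W is at the origin; WL is horizontal with |WL| = 49.1 and L on the +x side, so L = (49.10, 0.000). Tangency of A1 to WL means the radius DL is perpendicular to WL, so D = L + (0, 8.4) = (49.10, 8.400). Since DZ ⟂ ZQ (tangency), |DQ| = √(8.4² + 20.4²) = 22.06 regardless of where Z sits on A1. So Q lies on both circle(W, 53.17) and circle(D, 22.06); the above-WL intersection is Q = (43.99, 29.86). Z is the foot of the tangent from Q: Z = (55.92, 13.31).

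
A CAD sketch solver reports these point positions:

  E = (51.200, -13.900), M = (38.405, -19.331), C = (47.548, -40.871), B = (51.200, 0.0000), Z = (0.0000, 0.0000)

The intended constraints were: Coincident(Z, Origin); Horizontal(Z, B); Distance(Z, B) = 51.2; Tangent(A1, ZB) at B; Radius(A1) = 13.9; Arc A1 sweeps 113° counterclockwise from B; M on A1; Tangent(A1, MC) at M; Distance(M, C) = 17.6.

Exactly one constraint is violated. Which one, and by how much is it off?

Distance(M, C) = 17.6 — off by 5.80.

Z = (0.00, 0.00) ✓; Z.y = 0.00, B.y = 0.00 ✓; |ZB| = 51.20 ✓; ∠(EB, BZ) = 90.00° ✓; |EB| = 13.90 ✓; bearing(E→M) − bearing(E→B) = 113.0° ✓; |EM| = 13.90 ✓; ∠(EM, MC) = 90.00° ✓; |MC| = 23.40 ✗.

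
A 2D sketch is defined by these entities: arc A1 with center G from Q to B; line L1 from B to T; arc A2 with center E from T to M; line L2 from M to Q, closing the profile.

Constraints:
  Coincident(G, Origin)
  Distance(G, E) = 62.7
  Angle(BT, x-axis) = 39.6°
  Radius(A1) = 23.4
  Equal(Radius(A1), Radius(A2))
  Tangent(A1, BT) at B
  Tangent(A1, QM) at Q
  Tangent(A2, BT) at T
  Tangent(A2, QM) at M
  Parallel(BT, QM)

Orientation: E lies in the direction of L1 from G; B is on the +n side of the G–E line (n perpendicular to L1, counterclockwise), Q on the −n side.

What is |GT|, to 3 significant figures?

66.9

The slot axis is L1's direction at 39.6°, so u = (cos 39.6°, sin 39.6°) = (0.771, 0.637) and n = (−sin 39.6°, cos 39.6°) = (-0.637, 0.771). G is at the origin and E lies 62.7 along u from G, so E = 62.7·u = (48.3, 40.0). Tangency of A1 to both parallel lines with radius 23.4 puts B and Q at G ± 23.4·n: B = (-14.9, 18.0), Q = (14.9, -18.0). Equal radii place T and M the same way about E: T = E + 23.4·n = (33.4, 58.0), M = E − 23.4·n = (63.2, 21.9). Then |GT| = |T − G| = 66.9.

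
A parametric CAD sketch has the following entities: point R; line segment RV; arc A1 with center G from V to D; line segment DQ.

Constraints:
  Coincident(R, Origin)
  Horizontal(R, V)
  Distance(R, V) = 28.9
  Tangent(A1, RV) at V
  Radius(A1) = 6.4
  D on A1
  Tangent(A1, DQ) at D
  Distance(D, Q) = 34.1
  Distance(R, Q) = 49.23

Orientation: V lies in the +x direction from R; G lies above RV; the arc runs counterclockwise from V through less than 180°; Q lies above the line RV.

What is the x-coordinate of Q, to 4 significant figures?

27.17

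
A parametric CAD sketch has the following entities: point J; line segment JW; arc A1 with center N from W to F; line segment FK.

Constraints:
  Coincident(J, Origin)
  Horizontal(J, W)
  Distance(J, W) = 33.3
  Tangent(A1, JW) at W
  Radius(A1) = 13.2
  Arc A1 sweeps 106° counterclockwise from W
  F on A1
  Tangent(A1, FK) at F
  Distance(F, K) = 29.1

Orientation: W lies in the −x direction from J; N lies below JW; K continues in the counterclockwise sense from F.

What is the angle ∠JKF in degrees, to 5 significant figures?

56.274°

On A1, W sits at bearing 90° from N; a 106° counterclockwise sweep puts F at bearing 196°, so F = N + 13.2·(cos 196°, sin 196°) = (-45.989, -16.838). The tangent condition forces NF to be normal to FK, so FK runs along (−sin 196°, cos 196°); with |FK| = 29.1, K = (-37.968, -44.811). Then cos ∠JKF = KJ·KF / (|KJ||KF|), giving 56.274°.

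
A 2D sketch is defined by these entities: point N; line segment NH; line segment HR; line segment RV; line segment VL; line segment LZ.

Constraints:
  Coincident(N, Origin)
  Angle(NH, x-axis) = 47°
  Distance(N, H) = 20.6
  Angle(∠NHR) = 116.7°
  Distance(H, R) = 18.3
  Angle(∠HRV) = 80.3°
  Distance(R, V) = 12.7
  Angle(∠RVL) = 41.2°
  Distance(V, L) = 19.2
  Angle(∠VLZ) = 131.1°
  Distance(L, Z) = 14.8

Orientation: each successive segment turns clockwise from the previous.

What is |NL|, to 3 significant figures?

27.1

N is at the origin; NH runs at 47.0° with length 20.6, so H = (14.0, 15.1). ∠NHR = 116.7° gives HR at -16.3° from the x-axis; with |HR| = 18.3, R = (31.6, 9.93). ∠HRV = 80.3° gives RV at -116° from the x-axis; with |RV| = 12.7, V = (26.0, -1.48). ∠RVL = 41.2° gives VL at 105° from the x-axis; with |VL| = 19.2, L = (21.0, 17.0). Then |NL| = |L − N| = 27.1.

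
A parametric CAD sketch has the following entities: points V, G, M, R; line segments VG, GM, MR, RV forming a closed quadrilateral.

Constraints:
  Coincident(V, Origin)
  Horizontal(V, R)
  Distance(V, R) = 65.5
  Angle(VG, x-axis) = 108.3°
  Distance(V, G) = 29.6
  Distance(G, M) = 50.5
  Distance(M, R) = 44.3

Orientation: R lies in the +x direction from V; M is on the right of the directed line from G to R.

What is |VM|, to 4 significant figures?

25.16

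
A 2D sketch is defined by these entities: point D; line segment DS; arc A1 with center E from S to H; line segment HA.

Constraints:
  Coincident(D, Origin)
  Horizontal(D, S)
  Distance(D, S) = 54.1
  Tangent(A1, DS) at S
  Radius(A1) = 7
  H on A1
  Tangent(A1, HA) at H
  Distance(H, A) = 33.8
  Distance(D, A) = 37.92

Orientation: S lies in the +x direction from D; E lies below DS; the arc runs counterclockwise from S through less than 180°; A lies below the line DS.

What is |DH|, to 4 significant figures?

48.96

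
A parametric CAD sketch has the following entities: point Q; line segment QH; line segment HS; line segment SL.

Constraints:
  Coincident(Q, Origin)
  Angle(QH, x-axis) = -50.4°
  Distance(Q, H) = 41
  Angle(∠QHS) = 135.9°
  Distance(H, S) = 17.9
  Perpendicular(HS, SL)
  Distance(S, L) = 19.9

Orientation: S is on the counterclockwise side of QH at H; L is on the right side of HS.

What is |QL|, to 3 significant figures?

67.7

Q is at the origin; QH runs at -50.4° with length 41.0, so H = 41.0·(cos -50.4°, sin -50.4°) = (26.1, -31.6). ∠QHS = 135.9°, so HS runs at -50.4° + (180° − 135.9°) = -6.30° from the x-axis; with |HS| = 17.9, S = H + 17.9·(cos -6.30°, sin -6.30°) = (43.9, -33.6). HS is perpendicular to SL; with |SL| = 19.9 on the right of HS, L = S + 19.9·(-0.110, -0.994) = (41.7, -53.3). Then |QL| = |L − Q| = 67.7.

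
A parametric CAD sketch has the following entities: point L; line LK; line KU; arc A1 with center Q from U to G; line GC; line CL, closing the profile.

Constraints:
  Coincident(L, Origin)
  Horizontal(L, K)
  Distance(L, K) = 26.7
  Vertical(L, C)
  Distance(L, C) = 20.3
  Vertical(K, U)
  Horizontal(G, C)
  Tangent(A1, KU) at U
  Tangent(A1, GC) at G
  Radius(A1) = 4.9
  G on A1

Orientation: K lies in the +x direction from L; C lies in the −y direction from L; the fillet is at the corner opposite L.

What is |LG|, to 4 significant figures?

29.79

The virtual corner opposite L is at (26.70, -20.30). Since A1 is tangent to KU there, QU ⟂ KU and the tangent condition forces QG to be normal to GC, with radius 4.9, so the center Q sits 4.9 in from both sides at Q = (21.80, -15.40). That places the tangent points at U = (26.70, -15.40) on KU and G = (21.80, -20.30) on GC. Then |LG| = |G − L| = 29.79.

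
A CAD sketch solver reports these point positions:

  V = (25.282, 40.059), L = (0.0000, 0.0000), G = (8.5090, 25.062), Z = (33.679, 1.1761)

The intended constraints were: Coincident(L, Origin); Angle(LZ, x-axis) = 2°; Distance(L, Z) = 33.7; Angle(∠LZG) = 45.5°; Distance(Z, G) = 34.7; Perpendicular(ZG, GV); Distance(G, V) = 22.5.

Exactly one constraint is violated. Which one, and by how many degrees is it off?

Perpendicular(ZG, GV) — off by 4.70°.

L = (0.00, 0.00) ✓; LZ at 2.000° ✓; |LZ| = 33.70 ✓; ∠LZG = 45.50° ✓; |ZG| = 34.70 ✓; ∠(ZG, GV) = 94.70° ✗; |GV| = 22.50 ✓.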